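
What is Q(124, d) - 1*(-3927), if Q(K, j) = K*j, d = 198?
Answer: 28479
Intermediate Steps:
Q(124, d) - 1*(-3927) = 124*198 - 1*(-3927) = 24552 + 3927 = 28479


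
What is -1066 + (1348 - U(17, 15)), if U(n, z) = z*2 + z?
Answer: 237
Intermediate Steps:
U(n, z) = 3*z (U(n, z) = 2*z + z = 3*z)
-1066 + (1348 - U(17, 15)) = -1066 + (1348 - 3*15) = -1066 + (1348 - 1*45) = -1066 + (1348 - 45) = -1066 + 1303 = 237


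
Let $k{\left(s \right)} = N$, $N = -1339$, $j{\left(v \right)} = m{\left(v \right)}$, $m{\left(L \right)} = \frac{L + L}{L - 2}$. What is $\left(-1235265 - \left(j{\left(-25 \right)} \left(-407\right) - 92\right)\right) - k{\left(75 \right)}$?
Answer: $- \frac{33293168}{27} \approx -1.2331 \cdot 10^{6}$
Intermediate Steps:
$m{\left(L \right)} = \frac{2 L}{-2 + L}$
$j{\left(v \right)} = \frac{2 v}{-2 + v}$
$k{\left(s \right)} = -1339$
$\left(-1235265 - \left(j{\left(-25 \right)} \left(-407\right) - 92\right)\right) - k{\left(75 \right)} = \left(-1235265 - \left(2 \left(-25\right) \frac{1}{-2 - 25} \left(-407\right) - 92\right)\right) - -1339 = \left(-1235265 - \left(2 \left(-25\right) \frac{1}{-27} \left(-407\right) - 92\right)\right) + 1339 = \left(-1235265 - \left(2 \left(-25\right) \left(- \frac{1}{27}\right) \left(-407\right) - 92\right)\right) + 1339 = \left(-1235265 - \left(\frac{50}{27} \left(-407\right) - 92\right)\right) + 1339 = \left(-1235265 - \left(- \frac{20350}{27} - 92\right)\right) + 1339 = \left(-1235265 - - \frac{22834}{27}\right) + 1339 = \left(-1235265 + \frac{22834}{27}\right) + 1339 = - \frac{33329321}{27} + 1339 = - \frac{33293168}{27}$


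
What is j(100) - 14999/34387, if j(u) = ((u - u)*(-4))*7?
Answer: -14999/34387 ≈ -0.43618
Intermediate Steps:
j(u) = 0 (j(u) = (0*(-4))*7 = 0*7 = 0)
j(100) - 14999/34387 = 0 - 14999/34387 = -14999/34387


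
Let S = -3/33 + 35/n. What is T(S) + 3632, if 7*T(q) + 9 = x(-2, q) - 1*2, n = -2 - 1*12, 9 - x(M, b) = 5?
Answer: 3631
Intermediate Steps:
x(M, b) = 4 (x(M, b) = 9 - 1*5 = 9 - 5 = 4)
n = -14 (n = -2 - 12 = -14)
S = -57/22 (S = -3/33 + 35/(-14) = -3*1/33 + 35*(-1/14) = -1/11 - 5/2 = -57/22 ≈ -2.5909)
T(q) = -1 (T(q) = -9/7 + (4 - 1*2)/7 = -9/7 + (4 - 2)/7 = -9/7 + (⅐)*2 = -9/7 + 2/7 = -1)
T(S) + 3632 = -1 + 3632 = 3631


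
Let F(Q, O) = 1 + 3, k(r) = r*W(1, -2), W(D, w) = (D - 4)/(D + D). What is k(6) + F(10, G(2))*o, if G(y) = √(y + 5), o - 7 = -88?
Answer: -333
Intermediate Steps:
o = -81 (o = 7 - 88 = -81)
W(D, w) = (-4 + D)/(2*D) (W(D, w) = (-4 + D)/((2*D)) = (-4 + D)*(1/(2*D)) = (-4 + D)/(2*D))
G(y) = √(5 + y)
k(r) = -3*r/2 (k(r) = r*((½)*(-4 + 1)/1) = r*((½)*1*(-3)) = r*(-3/2) = -3*r/2)
F(Q, O) = 4
k(6) + F(10, G(2))*o = -3/2*6 + 4*(-81) = -9 - 324 = -333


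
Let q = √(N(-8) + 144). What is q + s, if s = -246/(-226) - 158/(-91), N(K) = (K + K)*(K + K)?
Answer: 234707/10283 ≈ 22.825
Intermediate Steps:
N(K) = 4*K² (N(K) = (2*K)*(2*K) = 4*K²)
s = 29047/10283 (s = -246*(-1/226) - 158*(-1/91) = 123/113 + 158/91 = 29047/10283 ≈ 2.8248)
q = 20 (q = √(4*(-8)² + 144) = √(4*64 + 144) = √(256 + 144) = √400 = 20)
q + s = 20 + 29047/10283 = 234707/10283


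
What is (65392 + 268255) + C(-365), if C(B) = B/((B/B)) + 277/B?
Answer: 121647653/365 ≈ 3.3328e+5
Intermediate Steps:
C(B) = B + 277/B (C(B) = B/1 + 277/B = B*1 + 277/B = B + 277/B)
(65392 + 268255) + C(-365) = (65392 + 268255) + (-365 + 277/(-365)) = 333647 + (-365 + 277*(-1/365)) = 333647 + (-365 - 277/365) = 333647 - 133502/365 = 121647653/365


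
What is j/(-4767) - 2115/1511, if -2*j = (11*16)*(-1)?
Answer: -10215173/7202937 ≈ -1.4182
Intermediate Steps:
j = 88 (j = -11*16*(-1)/2 = -88*(-1) = -½*(-176) = 88)
j/(-4767) - 2115/1511 = 88/(-4767) - 2115/1511 = 88*(-1/4767) - 2115*1/1511 = -88/4767 - 2115/1511 = -10215173/7202937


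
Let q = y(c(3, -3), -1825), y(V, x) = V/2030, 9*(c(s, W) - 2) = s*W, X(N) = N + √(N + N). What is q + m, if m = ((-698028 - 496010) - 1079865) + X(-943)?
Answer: -4617937379/2030 + I*√1886 ≈ -2.2748e+6 + 43.428*I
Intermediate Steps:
X(N) = N + √2*√N (X(N) = N + √(2*N) = N + √2*√N)
c(s, W) = 2 + W*s/9 (c(s, W) = 2 + (s*W)/9 = 2 + (W*s)/9 = 2 + W*s/9)
y(V, x) = V/2030 (y(V, x) = V*(1/2030) = V/2030)
q = 1/2030 (q = (2 + (⅑)*(-3)*3)/2030 = (2 - 1)/2030 = (1/2030)*1 = 1/2030 ≈ 0.00049261)
m = -2274846 + I*√1886 (m = ((-698028 - 496010) - 1079865) + (-943 + √2*√(-943)) = (-1194038 - 1079865) + (-943 + √2*(I*√943)) = -2273903 + (-943 + I*√1886) = -2274846 + I*√1886 ≈ -2.2748e+6 + 43.428*I)
q + m = 1/2030 + (-2274846 + I*√1886) = -4617937379/2030 + I*√1886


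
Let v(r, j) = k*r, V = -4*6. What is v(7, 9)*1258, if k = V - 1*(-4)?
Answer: -176120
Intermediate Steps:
V = -24
k = -20 (k = -24 - 1*(-4) = -24 + 4 = -20)
v(r, j) = -20*r
v(7, 9)*1258 = -20*7*1258 = -140*1258 = -176120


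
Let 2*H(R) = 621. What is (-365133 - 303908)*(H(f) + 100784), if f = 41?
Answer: -135272730749/2 ≈ -6.7636e+10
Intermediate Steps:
H(R) = 621/2 (H(R) = (½)*621 = 621/2)
(-365133 - 303908)*(H(f) + 100784) = (-365133 - 303908)*(621/2 + 100784) = -669041*202189/2 = -135272730749/2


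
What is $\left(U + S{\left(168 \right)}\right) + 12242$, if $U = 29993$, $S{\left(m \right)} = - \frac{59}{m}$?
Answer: $\frac{7095421}{168} \approx 42235.0$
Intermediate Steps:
$\left(U + S{\left(168 \right)}\right) + 12242 = \left(29993 - \frac{59}{168}\right) + 12242 = \frac{5038765}{168} + 12242 = \frac{7095421}{168}$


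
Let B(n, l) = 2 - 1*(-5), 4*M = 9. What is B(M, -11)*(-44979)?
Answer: -314853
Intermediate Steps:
M = 9/4 (M = (¼)*9 = 9/4 ≈ 2.2500)
B(n, l) = 7 (B(n, l) = 2 + 5 = 7)
B(M, -11)*(-44979) = 7*(-44979) = -314853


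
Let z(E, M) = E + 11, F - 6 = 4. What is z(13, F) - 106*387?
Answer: -40998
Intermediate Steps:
F = 10 (F = 6 + 4 = 10)
z(E, M) = 11 + E
z(13, F) - 106*387 = (11 + 13) - 106*387 = 24 - 41022 = -40998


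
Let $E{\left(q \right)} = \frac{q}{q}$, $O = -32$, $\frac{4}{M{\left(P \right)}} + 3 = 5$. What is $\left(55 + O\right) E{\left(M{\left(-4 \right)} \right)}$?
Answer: $23$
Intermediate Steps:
$M{\left(P \right)} = 2$ ($M{\left(P \right)} = \frac{4}{-3 + 5} = \frac{4}{2} = 4 \cdot \frac{1}{2} = 2$)
$E{\left(q \right)} = 1$
$\left(55 + O\right) E{\left(M{\left(-4 \right)} \right)} = \left(55 - 32\right) 1 = 23 \cdot 1 = 23$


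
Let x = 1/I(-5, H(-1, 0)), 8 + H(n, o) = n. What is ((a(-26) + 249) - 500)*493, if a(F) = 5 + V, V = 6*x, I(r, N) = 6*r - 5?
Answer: -4247688/35 ≈ -1.2136e+5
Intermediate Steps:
H(n, o) = -8 + n
I(r, N) = -5 + 6*r
x = -1/35 (x = 1/(-5 + 6*(-5)) = 1/(-5 - 30) = 1/(-35) = -1/35 ≈ -0.028571)
V = -6/35 (V = 6*(-1/35) = -6/35 ≈ -0.17143)
a(F) = 169/35 (a(F) = 5 - 6/35 = 169/35)
((a(-26) + 249) - 500)*493 = ((169/35 + 249) - 500)*493 = (8884/35 - 500)*493 = -8616/35*493 = -4247688/35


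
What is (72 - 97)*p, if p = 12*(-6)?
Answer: 1800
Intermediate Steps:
p = -72
(72 - 97)*p = (72 - 97)*(-72) = -25*(-72) = 1800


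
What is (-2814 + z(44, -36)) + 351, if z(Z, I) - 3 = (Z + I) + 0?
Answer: -2452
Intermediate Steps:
z(Z, I) = 3 + I + Z (z(Z, I) = 3 + ((Z + I) + 0) = 3 + ((I + Z) + 0) = 3 + (I + Z) = 3 + I + Z)
(-2814 + z(44, -36)) + 351 = (-2814 + (3 - 36 + 44)) + 351 = (-2814 + 11) + 351 = -2803 + 351 = -2452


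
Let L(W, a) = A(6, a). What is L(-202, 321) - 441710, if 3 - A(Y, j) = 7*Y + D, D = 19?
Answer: -441768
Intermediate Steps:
A(Y, j) = -16 - 7*Y (A(Y, j) = 3 - (7*Y + 19) = 3 - (19 + 7*Y) = 3 + (-19 - 7*Y) = -16 - 7*Y)
L(W, a) = -58 (L(W, a) = -16 - 7*6 = -16 - 42 = -58)
L(-202, 321) - 441710 = -58 - 441710 = -441768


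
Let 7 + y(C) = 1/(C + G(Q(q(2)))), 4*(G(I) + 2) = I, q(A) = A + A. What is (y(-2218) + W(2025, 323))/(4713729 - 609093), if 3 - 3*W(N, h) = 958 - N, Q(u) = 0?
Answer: 86251/1012476880 ≈ 8.5188e-5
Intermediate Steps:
q(A) = 2*A
G(I) = -2 + I/4
y(C) = -7 + 1/(-2 + C) (y(C) = -7 + 1/(C + (-2 + (¼)*0)) = -7 + 1/(C + (-2 + 0)) = -7 + 1/(C - 2) = -7 + 1/(-2 + C))
W(N, h) = -955/3 + N/3 (W(N, h) = 1 - (958 - N)/3 = 1 + (-958/3 + N/3) = -955/3 + N/3)
(y(-2218) + W(2025, 323))/(4713729 - 609093) = ((15 - 7*(-2218))/(-2 - 2218) + (-955/3 + (⅓)*2025))/(4713729 - 609093) = ((15 + 15526)/(-2220) + (-955/3 + 675))/4104636 = (-1/2220*15541 + 1070/3)*(1/4104636) = (-15541/2220 + 1070/3)*(1/4104636) = (258753/740)*(1/4104636) = 86251/1012476880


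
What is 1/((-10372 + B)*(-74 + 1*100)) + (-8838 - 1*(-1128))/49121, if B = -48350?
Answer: -11771461241/74996567412 ≈ -0.15696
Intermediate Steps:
1/((-10372 + B)*(-74 + 1*100)) + (-8838 - 1*(-1128))/49121 = 1/((-10372 - 48350)*(-74 + 1*100)) + (-8838 - 1*(-1128))/49121 = 1/((-58722)*(-74 + 100)) + (-8838 + 1128)*(1/49121) = -1/58722/26 - 7710*1/49121 = -1/58722*1/26 - 7710/49121 = -1/1526772 - 7710/49121 = -11771461241/74996567412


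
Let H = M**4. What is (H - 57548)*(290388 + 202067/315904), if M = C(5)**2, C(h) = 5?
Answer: 30554796218554063/315904 ≈ 9.6722e+10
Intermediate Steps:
M = 25 (M = 5**2 = 25)
H = 390625 (H = 25**4 = 390625)
(H - 57548)*(290388 + 202067/315904) = (390625 - 57548)*(290388 + 202067/315904) = 333077*(290388 + 202067*(1/315904)) = 333077*(290388 + 202067/315904) = 333077*(91734932819/315904) = 30554796218554063/315904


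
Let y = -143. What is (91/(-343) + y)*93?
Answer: -652860/49 ≈ -13324.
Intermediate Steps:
(91/(-343) + y)*93 = (91/(-343) - 143)*93 = (91*(-1/343) - 143)*93 = (-13/49 - 143)*93 = -7020/49*93 = -652860/49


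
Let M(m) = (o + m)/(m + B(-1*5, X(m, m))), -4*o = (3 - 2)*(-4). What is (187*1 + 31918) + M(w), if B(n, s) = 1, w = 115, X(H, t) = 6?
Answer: 32106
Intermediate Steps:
o = 1 (o = -(3 - 2)*(-4)/4 = -(-4)/4 = -1/4*(-4) = 1)
M(m) = 1 (M(m) = (1 + m)/(m + 1) = (1 + m)/(1 + m) = 1)
(187*1 + 31918) + M(w) = (187*1 + 31918) + 1 = (187 + 31918) + 1 = 32105 + 1 = 32106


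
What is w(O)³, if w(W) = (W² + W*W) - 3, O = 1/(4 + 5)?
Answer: -13997521/531441 ≈ -26.339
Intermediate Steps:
O = ⅑ (O = 1/9 = ⅑ ≈ 0.11111)
w(W) = -3 + 2*W² (w(W) = (W² + W²) - 3 = 2*W² - 3 = -3 + 2*W²)
w(O)³ = (-3 + 2*(⅑)²)³ = (-3 + 2*(1/81))³ = (-3 + 2/81)³ = (-241/81)³ = -13997521/531441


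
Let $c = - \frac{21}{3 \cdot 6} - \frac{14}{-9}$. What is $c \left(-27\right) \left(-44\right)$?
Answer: $462$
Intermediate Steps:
$c = \frac{7}{18}$ ($c = - \frac{21}{18} - - \frac{14}{9} = \left(-21\right) \frac{1}{18} + \frac{14}{9} = - \frac{7}{6} + \frac{14}{9} = \frac{7}{18} \approx 0.38889$)
$c \left(-27\right) \left(-44\right) = \frac{7}{18} \left(-27\right) \left(-44\right) = \left(- \frac{21}{2}\right) \left(-44\right) = 462$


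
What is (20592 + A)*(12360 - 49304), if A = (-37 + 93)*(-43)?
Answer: -671789696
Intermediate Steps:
A = -2408 (A = 56*(-43) = -2408)
(20592 + A)*(12360 - 49304) = (20592 - 2408)*(12360 - 49304) = 18184*(-36944) = -671789696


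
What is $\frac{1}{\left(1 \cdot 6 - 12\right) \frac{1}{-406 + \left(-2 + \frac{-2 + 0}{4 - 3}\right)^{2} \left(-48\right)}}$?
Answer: $\frac{587}{3} \approx 195.67$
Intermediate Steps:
$\frac{1}{\left(1 \cdot 6 - 12\right) \frac{1}{-406 + \left(-2 + \frac{-2 + 0}{4 - 3}\right)^{2} \left(-48\right)}} = \frac{1}{\left(6 - 12\right) \frac{1}{-406 + \left(-2 - \frac{2}{1}\right)^{2} \left(-48\right)}} = \frac{1}{\left(-6\right) \frac{1}{-406 + \left(-2 - 2\right)^{2} \left(-48\right)}} = \frac{1}{\left(-6\right) \frac{1}{-406 + \left(-4\right)^{2} \left(-48\right)}} = \frac{1}{\left(-6\right) \frac{1}{-406 + 16 \left(-48\right)}} = \frac{1}{\left(-6\right) \frac{1}{-406 - 768}} = \frac{1}{\left(-6\right) \frac{1}{-1174}} = \frac{1}{\left(-6\right) \left(- \frac{1}{1174}\right)} = \frac{1}{\frac{3}{587}} = \frac{587}{3}$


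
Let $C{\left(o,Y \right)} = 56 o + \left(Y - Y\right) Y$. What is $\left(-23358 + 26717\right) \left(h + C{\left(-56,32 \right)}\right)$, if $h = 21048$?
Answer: $60166408$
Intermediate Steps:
$C{\left(o,Y \right)} = 56 o$ ($C{\left(o,Y \right)} = 56 o + 0 Y = 56 o + 0 = 56 o$)
$\left(-23358 + 26717\right) \left(h + C{\left(-56,32 \right)}\right) = \left(-23358 + 26717\right) \left(21048 + 56 \left(-56\right)\right) = 3359 \left(21048 - 3136\right) = 3359 \cdot 17912 = 60166408$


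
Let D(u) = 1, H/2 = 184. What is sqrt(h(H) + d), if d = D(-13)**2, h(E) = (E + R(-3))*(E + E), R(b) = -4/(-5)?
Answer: sqrt(6785945)/5 ≈ 521.00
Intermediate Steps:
R(b) = 4/5 (R(b) = -4*(-1/5) = 4/5)
H = 368 (H = 2*184 = 368)
h(E) = 2*E*(4/5 + E) (h(E) = (E + 4/5)*(E + E) = (4/5 + E)*(2*E) = 2*E*(4/5 + E))
d = 1 (d = 1**2 = 1)
sqrt(h(H) + d) = sqrt((2/5)*368*(4 + 5*368) + 1) = sqrt((2/5)*368*(4 + 1840) + 1) = sqrt((2/5)*368*1844 + 1) = sqrt(1357184/5 + 1) = sqrt(1357189/5) = sqrt(6785945)/5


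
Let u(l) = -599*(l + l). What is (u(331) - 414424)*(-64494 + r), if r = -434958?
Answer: 405036592824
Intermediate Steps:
u(l) = -1198*l
(u(331) - 414424)*(-64494 + r) = (-1198*331 - 414424)*(-64494 - 434958) = (-396538 - 414424)*(-499452) = -810962*(-499452) = 405036592824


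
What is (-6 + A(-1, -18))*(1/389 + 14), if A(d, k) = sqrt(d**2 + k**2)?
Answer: -32682/389 + 27235*sqrt(13)/389 ≈ 168.42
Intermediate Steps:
(-6 + A(-1, -18))*(1/389 + 14) = (-6 + sqrt((-1)**2 + (-18)**2))*(1/389 + 14) = (-6 + sqrt(1 + 324))*(1/389 + 14) = (-6 + sqrt(325))*(5447/389) = (-6 + 5*sqrt(13))*(5447/389) = -32682/389 + 27235*sqrt(13)/389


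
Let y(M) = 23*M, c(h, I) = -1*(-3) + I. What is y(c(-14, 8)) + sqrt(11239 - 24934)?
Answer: 253 + I*sqrt(13695) ≈ 253.0 + 117.03*I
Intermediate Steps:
c(h, I) = 3 + I
y(c(-14, 8)) + sqrt(11239 - 24934) = 23*(3 + 8) + sqrt(11239 - 24934) = 23*11 + sqrt(-13695) = 253 + I*sqrt(13695)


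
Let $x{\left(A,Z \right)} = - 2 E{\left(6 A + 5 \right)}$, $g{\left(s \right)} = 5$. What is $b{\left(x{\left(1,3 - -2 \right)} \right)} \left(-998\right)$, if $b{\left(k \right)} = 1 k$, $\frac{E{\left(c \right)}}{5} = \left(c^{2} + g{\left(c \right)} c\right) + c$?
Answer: $1866260$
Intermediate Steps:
$E{\left(c \right)} = 5 c^{2} + 30 c$ ($E{\left(c \right)} = 5 \left(\left(c^{2} + 5 c\right) + c\right) = 5 \left(c^{2} + 6 c\right) = 5 c^{2} + 30 c$)
$x{\left(A,Z \right)} = - 10 \left(5 + 6 A\right) \left(11 + 6 A\right)$ ($x{\left(A,Z \right)} = - 2 \cdot 5 \left(6 A + 5\right) \left(6 + \left(6 A + 5\right)\right) = - 2 \cdot 5 \left(5 + 6 A\right) \left(6 + \left(5 + 6 A\right)\right) = - 2 \cdot 5 \left(5 + 6 A\right) \left(11 + 6 A\right) = - 10 \left(5 + 6 A\right) \left(11 + 6 A\right)$)
$b{\left(k \right)} = k$
$b{\left(x{\left(1,3 - -2 \right)} \right)} \left(-998\right) = \left(-550 - 960 - 360 \cdot 1^{2}\right) \left(-998\right) = \left(-550 - 960 - 360\right) \left(-998\right) = \left(-1870\right) \left(-998\right) = 1866260$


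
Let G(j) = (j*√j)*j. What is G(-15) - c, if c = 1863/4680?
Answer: -207/520 + 225*I*√15 ≈ -0.39808 + 871.42*I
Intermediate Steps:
c = 207/520 (c = 1863*(1/4680) = 207/520 ≈ 0.39808)
G(j) = j^(5/2) (G(j) = j^(3/2)*j = j^(5/2))
G(-15) - c = (-15)^(5/2) - 1*207/520 = 225*I*√15 - 207/520 = -207/520 + 225*I*√15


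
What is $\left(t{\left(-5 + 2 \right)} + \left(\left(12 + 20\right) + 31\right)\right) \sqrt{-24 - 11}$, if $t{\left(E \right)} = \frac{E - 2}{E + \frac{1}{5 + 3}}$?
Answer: $\frac{1489 i \sqrt{35}}{23} \approx 383.0 i$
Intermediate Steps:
$t{\left(E \right)} = \frac{-2 + E}{\frac{1}{8} + E}$ ($t{\left(E \right)} = \frac{-2 + E}{E + \frac{1}{8}} = \frac{-2 + E}{\frac{1}{8} + E}$)
$\left(t{\left(-5 + 2 \right)} + \left(\left(12 + 20\right) + 31\right)\right) \sqrt{-24 - 11} = \left(\frac{8 \left(-2 + \left(-5 + 2\right)\right)}{1 + 8 \left(-5 + 2\right)} + \left(\left(12 + 20\right) + 31\right)\right) \sqrt{-24 - 11} = \left(\frac{8 \left(-2 - 3\right)}{1 + 8 \left(-3\right)} + \left(32 + 31\right)\right) \sqrt{-35} = \left(8 \frac{1}{1 - 24} \left(-5\right) + 63\right) i \sqrt{35} = \left(8 \frac{1}{-23} \left(-5\right) + 63\right) i \sqrt{35} = \left(8 \left(- \frac{1}{23}\right) \left(-5\right) + 63\right) i \sqrt{35} = \left(\frac{40}{23} + 63\right) i \sqrt{35} = \frac{1489 i \sqrt{35}}{23}$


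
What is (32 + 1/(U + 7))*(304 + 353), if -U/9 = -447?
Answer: 84727377/4030 ≈ 21024.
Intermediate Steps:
U = 4023 (U = -9*(-447) = 4023)
(32 + 1/(U + 7))*(304 + 353) = (32 + 1/(4023 + 7))*(304 + 353) = (32 + 1/4030)*657 = (128961/4030)*657 = 84727377/4030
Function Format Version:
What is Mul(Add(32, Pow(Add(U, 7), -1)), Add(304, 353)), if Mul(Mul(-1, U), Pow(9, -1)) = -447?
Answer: Rational(84727377, 4030) ≈ 21024.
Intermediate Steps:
U = 4023 (U = Mul(-9, -447) = 4023)
Mul(Add(32, Pow(Add(U, 7), -1)), Add(304, 353)) = Mul(Add(32, Pow(Add(4023, 7), -1)), Add(304, 353)) = Mul(Add(32, Pow(4030, -1)), 657) = Mul(Add(32, Rational(1, 4030)), 657) = Mul(Rational(128961, 4030), 657) = Rational(84727377, 4030)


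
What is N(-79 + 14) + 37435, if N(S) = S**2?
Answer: 41660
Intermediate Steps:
N(-79 + 14) + 37435 = (-79 + 14)**2 + 37435 = (-65)**2 + 37435 = 4225 + 37435 = 41660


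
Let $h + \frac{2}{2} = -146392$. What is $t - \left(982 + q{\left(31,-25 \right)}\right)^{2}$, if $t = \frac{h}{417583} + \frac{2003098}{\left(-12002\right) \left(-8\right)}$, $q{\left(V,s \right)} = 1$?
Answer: $- \frac{19371098100450973}{20047324664} \approx -9.6627 \cdot 10^{5}$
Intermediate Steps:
$h = -146393$ ($h = -1 - 146392 = -146393$)
$t = \frac{411201800923}{20047324664}$ ($t = - \frac{146393}{417583} + \frac{2003098}{\left(-12002\right) \left(-8\right)} = \left(-146393\right) \frac{1}{417583} + \frac{2003098}{96016} = - \frac{146393}{417583} + 2003098 \cdot \frac{1}{96016} = - \frac{146393}{417583} + \frac{1001549}{48008} = \frac{411201800923}{20047324664} \approx 20.512$)
$t - \left(982 + q{\left(31,-25 \right)}\right)^{2} = \frac{411201800923}{20047324664} - \left(982 + 1\right)^{2} = \frac{411201800923}{20047324664} - 983^{2} = \frac{411201800923}{20047324664} - 966289 = - \frac{19371098100450973}{20047324664}$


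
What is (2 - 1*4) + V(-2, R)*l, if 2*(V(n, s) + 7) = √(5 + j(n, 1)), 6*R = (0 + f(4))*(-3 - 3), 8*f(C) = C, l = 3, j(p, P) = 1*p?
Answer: -23 + 3*√3/2 ≈ -20.402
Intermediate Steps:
j(p, P) = p
f(C) = C/8
R = -½ (R = ((0 + (⅛)*4)*(-3 - 3))/6 = ((0 + ½)*(-6))/6 = ((½)*(-6))/6 = (⅙)*(-3) = -½ ≈ -0.50000)
V(n, s) = -7 + √(5 + n)/2
(2 - 1*4) + V(-2, R)*l = (2 - 1*4) + (-7 + √(5 - 2)/2)*3 = (2 - 4) + (-7 + √3/2)*3 = -2 + (-21 + 3*√3/2) = -23 + 3*√3/2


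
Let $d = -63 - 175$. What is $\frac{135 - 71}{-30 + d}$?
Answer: $- \frac{16}{67} \approx -0.23881$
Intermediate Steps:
$d = -238$ ($d = -63 - 175 = -238$)
$\frac{135 - 71}{-30 + d} = \frac{135 - 71}{-30 - 238} = \frac{64}{-268} = 64 \left(- \frac{1}{268}\right) = - \frac{16}{67}$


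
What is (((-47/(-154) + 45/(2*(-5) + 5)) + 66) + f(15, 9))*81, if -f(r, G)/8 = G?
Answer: -183303/154 ≈ -1190.3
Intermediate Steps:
f(r, G) = -8*G
(((-47/(-154) + 45/(2*(-5) + 5)) + 66) + f(15, 9))*81 = (((-47/(-154) + 45/(2*(-5) + 5)) + 66) - 8*9)*81 = (((-47*(-1/154) + 45/(-10 + 5)) + 66) - 72)*81 = (((47/154 + 45/(-5)) + 66) - 72)*81 = (((47/154 + 45*(-⅕)) + 66) - 72)*81 = (((47/154 - 9) + 66) - 72)*81 = ((-1339/154 + 66) - 72)*81 = (8825/154 - 72)*81 = -2263/154*81 = -183303/154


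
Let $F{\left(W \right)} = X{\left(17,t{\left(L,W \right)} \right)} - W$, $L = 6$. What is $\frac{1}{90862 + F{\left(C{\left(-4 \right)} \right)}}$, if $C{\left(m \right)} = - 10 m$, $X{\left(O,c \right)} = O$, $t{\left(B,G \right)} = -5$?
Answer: $\frac{1}{90839} \approx 1.1008 \cdot 10^{-5}$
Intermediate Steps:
$F{\left(W \right)} = 17 - W$
$\frac{1}{90862 + F{\left(C{\left(-4 \right)} \right)}} = \frac{1}{90862 + \left(17 - \left(-10\right) \left(-4\right)\right)} = \frac{1}{90862 + \left(17 - 40\right)} = \frac{1}{90862 - 23} = \frac{1}{90839}$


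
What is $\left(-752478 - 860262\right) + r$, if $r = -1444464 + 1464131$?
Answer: $-1593073$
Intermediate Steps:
$r = 19667$
$\left(-752478 - 860262\right) + r = \left(-752478 - 860262\right) + 19667 = -1612740 + 19667 = -1593073$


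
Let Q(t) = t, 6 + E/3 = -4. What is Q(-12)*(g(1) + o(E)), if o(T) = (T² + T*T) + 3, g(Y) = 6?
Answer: -21708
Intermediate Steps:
E = -30 (E = -18 + 3*(-4) = -18 - 12 = -30)
o(T) = 3 + 2*T² (o(T) = (T² + T²) + 3 = 2*T² + 3 = 3 + 2*T²)
Q(-12)*(g(1) + o(E)) = -12*(6 + (3 + 2*(-30)²)) = -12*(6 + (3 + 2*900)) = -12*(6 + (3 + 1800)) = -12*(6 + 1803) = -12*1809 = -21708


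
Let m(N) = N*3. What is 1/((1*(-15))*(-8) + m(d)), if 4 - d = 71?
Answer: -1/81 ≈ -0.012346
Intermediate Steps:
d = -67 (d = 4 - 1*71 = 4 - 71 = -67)
m(N) = 3*N
1/((1*(-15))*(-8) + m(d)) = 1/((1*(-15))*(-8) + 3*(-67)) = 1/(-15*(-8) - 201) = 1/(120 - 201) = 1/(-81) = -1/81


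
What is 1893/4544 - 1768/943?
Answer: -6248693/4284992 ≈ -1.4583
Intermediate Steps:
1893/4544 - 1768/943 = -6248693/4284992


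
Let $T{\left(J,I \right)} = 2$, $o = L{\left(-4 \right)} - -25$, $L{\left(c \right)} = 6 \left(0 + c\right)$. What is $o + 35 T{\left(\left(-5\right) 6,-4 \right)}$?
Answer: $71$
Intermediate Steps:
$L{\left(c \right)} = 6 c$
$o = 1$ ($o = 6 \left(-4\right) - -25 = -24 + 25 = 1$)
$o + 35 T{\left(\left(-5\right) 6,-4 \right)} = 1 + 35 \cdot 2 = 1 + 70 = 71$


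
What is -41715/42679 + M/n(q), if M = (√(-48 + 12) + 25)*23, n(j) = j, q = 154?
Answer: 2588045/938938 + 69*I/77 ≈ 2.7564 + 0.8961*I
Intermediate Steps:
M = 575 + 138*I (M = (√(-36) + 25)*23 = (6*I + 25)*23 = (25 + 6*I)*23 = 575 + 138*I ≈ 575.0 + 138.0*I)
-41715/42679 + M/n(q) = -41715/42679 + (575 + 138*I)/154 = -41715*1/42679 + (575 + 138*I)*(1/154) = -41715/42679 + (575/154 + 69*I/77) = 2588045/938938 + 69*I/77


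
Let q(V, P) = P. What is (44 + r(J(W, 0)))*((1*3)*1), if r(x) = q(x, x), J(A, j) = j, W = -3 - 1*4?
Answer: 132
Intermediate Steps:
W = -7 (W = -3 - 4 = -7)
r(x) = x
(44 + r(J(W, 0)))*((1*3)*1) = (44 + 0)*((1*3)*1) = 44*(3*1) = 44*3 = 132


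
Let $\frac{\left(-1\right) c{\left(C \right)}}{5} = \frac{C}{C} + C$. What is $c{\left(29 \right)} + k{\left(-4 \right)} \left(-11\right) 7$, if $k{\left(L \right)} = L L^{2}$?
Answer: $4778$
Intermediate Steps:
$k{\left(L \right)} = L^{3}$
$c{\left(C \right)} = -5 - 5 C$ ($c{\left(C \right)} = - 5 \left(\frac{C}{C} + C\right) = - 5 \left(1 + C\right) = -5 - 5 C$)
$c{\left(29 \right)} + k{\left(-4 \right)} \left(-11\right) 7 = \left(-5 - 145\right) + \left(-4\right)^{3} \left(-11\right) 7 = \left(-5 - 145\right) + \left(-64\right) \left(-11\right) 7 = -150 + 704 \cdot 7 = -150 + 4928 = 4778$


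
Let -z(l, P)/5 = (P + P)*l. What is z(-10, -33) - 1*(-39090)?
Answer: 35790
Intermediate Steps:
z(l, P) = -10*P*l (z(l, P) = -5*(P + P)*l = -5*2*P*l = -10*P*l)
z(-10, -33) - 1*(-39090) = -10*(-33)*(-10) - 1*(-39090) = -3300 + 39090 = 35790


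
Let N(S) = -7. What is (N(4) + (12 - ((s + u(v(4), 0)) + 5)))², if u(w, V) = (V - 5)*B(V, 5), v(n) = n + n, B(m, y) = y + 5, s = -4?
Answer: 2916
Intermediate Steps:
B(m, y) = 5 + y
v(n) = 2*n
u(w, V) = -50 + 10*V (u(w, V) = (V - 5)*(5 + 5) = (-5 + V)*10 = -50 + 10*V)
(N(4) + (12 - ((s + u(v(4), 0)) + 5)))² = (-7 + (12 - ((-4 + (-50 + 10*0)) + 5)))² = (-7 + (12 - ((-4 + (-50 + 0)) + 5)))² = (-7 + (12 - ((-4 - 50) + 5)))² = (-7 + (12 - (-54 + 5)))² = (-7 + (12 - 1*(-49)))² = (-7 + (12 + 49))² = (-7 + 61)² = 54² = 2916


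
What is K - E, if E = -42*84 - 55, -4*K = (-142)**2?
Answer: -1458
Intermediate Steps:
K = -5041 (K = -1/4*(-142)**2 = -1/4*20164 = -5041)
E = -3583 (E = -3528 - 55 = -3583)
K - E = -5041 - 1*(-3583) = -5041 + 3583 = -1458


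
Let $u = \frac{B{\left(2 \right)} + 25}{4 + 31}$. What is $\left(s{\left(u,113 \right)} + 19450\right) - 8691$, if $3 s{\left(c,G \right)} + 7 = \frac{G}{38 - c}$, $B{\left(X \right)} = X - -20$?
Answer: $\frac{41406365}{3849} \approx 10758.0$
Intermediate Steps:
$B{\left(X \right)} = 20 + X$ ($B{\left(X \right)} = X + 20 = 20 + X$)
$u = \frac{47}{35}$ ($u = \frac{\left(20 + 2\right) + 25}{4 + 31} = \frac{22 + 25}{35} = 47 \cdot \frac{1}{35} = \frac{47}{35} \approx 1.3429$)
$s{\left(c,G \right)} = - \frac{7}{3} + \frac{G}{3 \left(38 - c\right)}$ ($s{\left(c,G \right)} = - \frac{7}{3} + \frac{G \frac{1}{38 - c}}{3} = - \frac{7}{3} + \frac{G}{3 \left(38 - c\right)}$)
$\left(s{\left(u,113 \right)} + 19450\right) - 8691 = \left(\frac{266 - 113 - \frac{47}{5}}{3 \left(-38 + \frac{47}{35}\right)} + 19450\right) - 8691 = \left(\frac{266 - 113 - \frac{47}{5}}{3 \left(- \frac{1283}{35}\right)} + 19450\right) - 8691 = \left(\frac{1}{3} \left(- \frac{35}{1283}\right) \frac{718}{5} + 19450\right) - 8691 = \left(- \frac{5026}{3849} + 19450\right) - 8691 = \frac{74858024}{3849} - 8691 = \frac{41406365}{3849}$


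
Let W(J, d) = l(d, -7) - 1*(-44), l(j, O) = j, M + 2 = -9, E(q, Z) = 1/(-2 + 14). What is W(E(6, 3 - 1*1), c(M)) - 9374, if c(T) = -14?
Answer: -9344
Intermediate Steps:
E(q, Z) = 1/12
M = -11 (M = -2 - 9 = -11)
W(J, d) = 44 + d (W(J, d) = d - 1*(-44) = d + 44 = 44 + d)
W(E(6, 3 - 1*1), c(M)) - 9374 = (44 - 14) - 9374 = 30 - 9374 = -9344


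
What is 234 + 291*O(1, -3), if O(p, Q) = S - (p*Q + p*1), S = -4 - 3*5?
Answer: -4713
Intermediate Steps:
S = -19 (S = -4 - 15 = -19)
O(p, Q) = -19 - p - Q*p (O(p, Q) = -19 - (p*Q + p*1) = -19 - (Q*p + p) = -19 - (p + Q*p) = -19 + (-p - Q*p) = -19 - p - Q*p)
234 + 291*O(1, -3) = 234 + 291*(-19 - 1*1 - 1*(-3)*1) = 234 + 291*(-19 - 1 + 3) = 234 + 291*(-17) = 234 - 4947 = -4713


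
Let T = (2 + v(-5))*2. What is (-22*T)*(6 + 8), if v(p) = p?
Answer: 1848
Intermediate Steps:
T = -6 (T = (2 - 5)*2 = -3*2 = -6)
(-22*T)*(6 + 8) = (-22*(-6))*(6 + 8) = 132*14 = 1848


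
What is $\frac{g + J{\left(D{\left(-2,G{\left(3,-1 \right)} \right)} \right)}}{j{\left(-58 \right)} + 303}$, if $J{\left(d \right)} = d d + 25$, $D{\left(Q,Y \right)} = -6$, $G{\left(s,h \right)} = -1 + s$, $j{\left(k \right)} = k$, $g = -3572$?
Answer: $- \frac{3511}{245} \approx -14.331$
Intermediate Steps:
$J{\left(d \right)} = 25 + d^{2}$ ($J{\left(d \right)} = d^{2} + 25 = 25 + d^{2}$)
$\frac{g + J{\left(D{\left(-2,G{\left(3,-1 \right)} \right)} \right)}}{j{\left(-58 \right)} + 303} = \frac{-3572 + \left(25 + \left(-6\right)^{2}\right)}{-58 + 303} = \frac{-3572 + \left(25 + 36\right)}{245} = \left(-3572 + 61\right) \frac{1}{245} = \left(-3511\right) \frac{1}{245} = - \frac{3511}{245}$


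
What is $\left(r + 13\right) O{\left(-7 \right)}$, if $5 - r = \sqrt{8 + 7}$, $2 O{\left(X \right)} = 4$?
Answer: $36 - 2 \sqrt{15} \approx 28.254$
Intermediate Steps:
$O{\left(X \right)} = 2$ ($O{\left(X \right)} = \frac{1}{2} \cdot 4 = 2$)
$r = 5 - \sqrt{15}$ ($r = 5 - \sqrt{8 + 7} = 5 - \sqrt{15} \approx 1.127$)
$\left(r + 13\right) O{\left(-7 \right)} = \left(\left(5 - \sqrt{15}\right) + 13\right) 2 = \left(18 - \sqrt{15}\right) 2 = 36 - 2 \sqrt{15}$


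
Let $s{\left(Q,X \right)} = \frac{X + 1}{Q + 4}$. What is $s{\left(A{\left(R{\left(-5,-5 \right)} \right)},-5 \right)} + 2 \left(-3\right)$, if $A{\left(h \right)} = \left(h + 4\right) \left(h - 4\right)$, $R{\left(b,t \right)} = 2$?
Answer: $- \frac{11}{2} \approx -5.5$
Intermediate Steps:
$A{\left(h \right)} = \left(-4 + h\right) \left(4 + h\right)$ ($A{\left(h \right)} = \left(4 + h\right) \left(-4 + h\right) = \left(-4 + h\right) \left(4 + h\right)$)
$s{\left(Q,X \right)} = \frac{1 + X}{4 + Q}$
$s{\left(A{\left(R{\left(-5,-5 \right)} \right)},-5 \right)} + 2 \left(-3\right) = \frac{1 - 5}{4 - \left(16 - 2^{2}\right)} + 2 \left(-3\right) = \frac{1}{4 + \left(-16 + 4\right)} \left(-4\right) - 6 = \frac{1}{4 - 12} \left(-4\right) - 6 = \frac{1}{-8} \left(-4\right) - 6 = \left(- \frac{1}{8}\right) \left(-4\right) - 6 = \frac{1}{2} - 6 = - \frac{11}{2}$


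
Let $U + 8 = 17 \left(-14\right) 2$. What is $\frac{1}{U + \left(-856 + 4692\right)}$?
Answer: $\frac{1}{3352} \approx 0.00029833$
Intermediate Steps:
$U = -484$ ($U = -8 + 17 \left(-14\right) 2 = -8 - 476 = -484$)
$\frac{1}{U + \left(-856 + 4692\right)} = \frac{1}{-484 + \left(-856 + 4692\right)} = \frac{1}{-484 + 3836} = \frac{1}{3352}$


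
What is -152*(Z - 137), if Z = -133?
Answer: 41040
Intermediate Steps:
-152*(Z - 137) = -152*(-133 - 137) = -152*(-270) = 41040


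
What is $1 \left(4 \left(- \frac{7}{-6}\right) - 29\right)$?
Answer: $- \frac{73}{3} \approx -24.333$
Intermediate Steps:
$1 \left(4 \left(- \frac{7}{-6}\right) - 29\right) = 1 \left(4 \left(\left(-7\right) \left(- \frac{1}{6}\right)\right) - 29\right) = 1 \left(4 \cdot \frac{7}{6} - 29\right) = 1 \left(\frac{14}{3} - 29\right) = 1 \left(- \frac{73}{3}\right) = - \frac{73}{3}$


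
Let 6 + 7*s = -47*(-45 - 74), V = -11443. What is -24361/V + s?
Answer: 64102568/80101 ≈ 800.27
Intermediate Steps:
s = 5587/7 (s = -6/7 + (-47*(-45 - 74))/7 = -6/7 + (-47*(-119))/7 = -6/7 + (1/7)*5593 = -6/7 + 799 = 5587/7 ≈ 798.14)
-24361/V + s = -24361/(-11443) + 5587/7 = -24361*(-1/11443) + 5587/7 = 24361/11443 + 5587/7 = 64102568/80101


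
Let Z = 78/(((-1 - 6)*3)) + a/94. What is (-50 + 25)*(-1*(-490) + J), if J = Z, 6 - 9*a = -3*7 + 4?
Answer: -71998625/5922 ≈ -12158.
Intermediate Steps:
a = 23/9 (a = ⅔ - (-3*7 + 4)/9 = ⅔ - (-21 + 4)/9 = ⅔ - ⅑*(-17) = ⅔ + 17/9 = 23/9 ≈ 2.5556)
Z = -21835/5922 (Z = 78/(((-1 - 6)*3)) + (23/9)/94 = 78/((-7*3)) + (23/9)*(1/94) = 78/(-21) + 23/846 = 78*(-1/21) + 23/846 = -26/7 + 23/846 = -21835/5922 ≈ -3.6871)
J = -21835/5922 ≈ -3.6871
(-50 + 25)*(-1*(-490) + J) = (-50 + 25)*(-1*(-490) - 21835/5922) = -25*(490 - 21835/5922) = -25*2879945/5922 = -71998625/5922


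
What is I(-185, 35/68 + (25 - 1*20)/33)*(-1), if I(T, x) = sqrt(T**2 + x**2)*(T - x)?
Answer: 2083175*sqrt(6893738185)/5035536 ≈ 34349.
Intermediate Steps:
I(-185, 35/68 + (25 - 1*20)/33)*(-1) = (sqrt((-185)**2 + (35/68 + (25 - 1*20)/33)**2)*(-185 - (35/68 + (25 - 1*20)/33)))*(-1) = (sqrt(34225 + (35*(1/68) + (25 - 20)*(1/33))**2)*(-185 - (35*(1/68) + (25 - 20)*(1/33))))*(-1) = (sqrt(34225 + (35/68 + 5*(1/33))**2)*(-185 - (35/68 + 5*(1/33))))*(-1) = (sqrt(34225 + (35/68 + 5/33)**2)*(-185 - (35/68 + 5/33)))*(-1) = (sqrt(34225 + (1495/2244)**2)*(-185 - 1*1495/2244))*(-1) = (sqrt(34225 + 2235025/5035536)*(-185 - 1495/2244))*(-1) = (sqrt(172343454625/5035536)*(-416635/2244))*(-1) = ((5*sqrt(6893738185)/2244)*(-416635/2244))*(-1) = -2083175*sqrt(6893738185)/5035536*(-1) = 2083175*sqrt(6893738185)/5035536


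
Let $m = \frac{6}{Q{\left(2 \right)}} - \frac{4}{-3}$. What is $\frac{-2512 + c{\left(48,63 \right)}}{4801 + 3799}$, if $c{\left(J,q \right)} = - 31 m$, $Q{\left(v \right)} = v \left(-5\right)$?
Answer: $- \frac{38021}{129000} \approx -0.29474$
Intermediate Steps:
$Q{\left(v \right)} = - 5 v$
$m = \frac{11}{15}$ ($m = \frac{6}{\left(-5\right) 2} - \frac{4}{-3} = \frac{6}{-10} - - \frac{4}{3} = 6 \left(- \frac{1}{10}\right) + \frac{4}{3} = - \frac{3}{5} + \frac{4}{3} = \frac{11}{15} \approx 0.73333$)
$c{\left(J,q \right)} = - \frac{341}{15}$ ($c{\left(J,q \right)} = \left(-31\right) \frac{11}{15} = - \frac{341}{15}$)
$\frac{-2512 + c{\left(48,63 \right)}}{4801 + 3799} = \frac{-2512 - \frac{341}{15}}{4801 + 3799} = - \frac{38021}{15 \cdot 8600} = \left(- \frac{38021}{15}\right) \frac{1}{8600} = - \frac{38021}{129000}$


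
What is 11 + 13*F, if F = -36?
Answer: -457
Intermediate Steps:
11 + 13*F = 11 + 13*(-36) = 11 - 468 = -457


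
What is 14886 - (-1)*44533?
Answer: 59419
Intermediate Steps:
14886 - (-1)*44533 = 14886 - 1*(-44533) = 14886 + 44533 = 59419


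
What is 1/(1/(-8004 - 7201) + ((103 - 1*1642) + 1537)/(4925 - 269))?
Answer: -35397240/17533 ≈ -2018.9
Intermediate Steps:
1/(1/(-8004 - 7201) + ((103 - 1*1642) + 1537)/(4925 - 269)) = 1/(1/(-15205) + ((103 - 1642) + 1537)/4656) = 1/(-1/15205 + (-1539 + 1537)*(1/4656)) = 1/(-1/15205 - 2*1/4656) = 1/(-1/15205 - 1/2328) = 1/(-17533/35397240) = -35397240/17533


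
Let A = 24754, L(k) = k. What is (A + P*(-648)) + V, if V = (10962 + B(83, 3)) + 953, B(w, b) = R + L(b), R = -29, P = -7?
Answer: 41179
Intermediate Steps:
B(w, b) = -29 + b
V = 11889 (V = (10962 + (-29 + 3)) + 953 = (10962 - 26) + 953 = 10936 + 953 = 11889)
(A + P*(-648)) + V = (24754 - 7*(-648)) + 11889 = (24754 + 4536) + 11889 = 29290 + 11889 = 41179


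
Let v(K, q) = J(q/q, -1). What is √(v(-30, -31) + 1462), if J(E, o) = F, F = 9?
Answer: √1471 ≈ 38.354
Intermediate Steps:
J(E, o) = 9
v(K, q) = 9
√(v(-30, -31) + 1462) = √(9 + 1462) = √1471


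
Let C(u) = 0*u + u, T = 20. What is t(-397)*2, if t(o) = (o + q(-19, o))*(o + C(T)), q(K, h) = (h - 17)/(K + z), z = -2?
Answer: 1991314/7 ≈ 2.8447e+5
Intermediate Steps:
C(u) = u (C(u) = 0 + u = u)
q(K, h) = (-17 + h)/(-2 + K) (q(K, h) = (h - 17)/(K - 2) = (-17 + h)/(-2 + K))
t(o) = (20 + o)*(17/21 + 20*o/21) (t(o) = (o + (-17 + o)/(-2 - 19))*(o + 20) = (o + (-17 + o)/(-21))*(20 + o) = (o - (-17 + o)/21)*(20 + o) = (o + (17/21 - o/21))*(20 + o) = (17/21 + 20*o/21)*(20 + o) = (20 + o)*(17/21 + 20*o/21))
t(-397)*2 = (340/21 + (20/21)*(-397)² + (139/7)*(-397))*2 = (340/21 + (20/21)*157609 - 55183/7)*2 = (340/21 + 3152180/21 - 55183/7)*2 = (995657/7)*2 = 1991314/7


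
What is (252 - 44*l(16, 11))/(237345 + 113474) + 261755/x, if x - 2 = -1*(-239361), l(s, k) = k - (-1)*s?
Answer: 91604583577/83973088297 ≈ 1.0909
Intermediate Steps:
l(s, k) = k + s
x = 239363 (x = 2 - 1*(-239361) = 2 + 239361 = 239363)
(252 - 44*l(16, 11))/(237345 + 113474) + 261755/x = (252 - 44*(11 + 16))/(237345 + 113474) + 261755/239363 = (252 - 44*27)/350819 + 261755*(1/239363) = (252 - 1188)*(1/350819) + 261755/239363 = -936*1/350819 + 261755/239363 = -936/350819 + 261755/239363 = 91604583577/83973088297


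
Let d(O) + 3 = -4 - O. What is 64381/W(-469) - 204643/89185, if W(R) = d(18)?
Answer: -1149387112/445925 ≈ -2577.5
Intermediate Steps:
d(O) = -7 - O (d(O) = -3 + (-4 - O) = -7 - O)
W(R) = -25 (W(R) = -7 - 1*18 = -7 - 18 = -25)
64381/W(-469) - 204643/89185 = 64381/(-25) - 204643/89185 = 64381*(-1/25) - 204643*1/89185 = -64381/25 - 204643/89185 = -1149387112/445925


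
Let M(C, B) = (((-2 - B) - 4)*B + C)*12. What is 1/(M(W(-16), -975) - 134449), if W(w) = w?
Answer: -1/11471941 ≈ -8.7169e-8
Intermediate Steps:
M(C, B) = 12*C + 12*B*(-6 - B) (M(C, B) = ((-6 - B)*B + C)*12 = (B*(-6 - B) + C)*12 = (C + B*(-6 - B))*12 = 12*C + 12*B*(-6 - B))
1/(M(W(-16), -975) - 134449) = 1/((-72*(-975) - 12*(-975)² + 12*(-16)) - 134449) = 1/((70200 - 12*950625 - 192) - 134449) = 1/((70200 - 11407500 - 192) - 134449) = 1/(-11337492 - 134449) = 1/(-11471941) = -1/11471941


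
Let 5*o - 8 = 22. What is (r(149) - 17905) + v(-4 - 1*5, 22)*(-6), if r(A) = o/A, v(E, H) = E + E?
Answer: -2651747/149 ≈ -17797.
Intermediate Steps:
o = 6 (o = 8/5 + (1/5)*22 = 8/5 + 22/5 = 6)
v(E, H) = 2*E
r(A) = 6/A
(r(149) - 17905) + v(-4 - 1*5, 22)*(-6) = (6/149 - 17905) + (2*(-4 - 1*5))*(-6) = (6*(1/149) - 17905) + (2*(-4 - 5))*(-6) = (6/149 - 17905) + (2*(-9))*(-6) = -2667839/149 - 18*(-6) = -2667839/149 + 108 = -2651747/149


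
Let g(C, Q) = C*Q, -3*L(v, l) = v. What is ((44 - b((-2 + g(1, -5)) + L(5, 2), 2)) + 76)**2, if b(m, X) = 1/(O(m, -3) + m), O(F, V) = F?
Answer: 38975049/2704 ≈ 14414.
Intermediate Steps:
L(v, l) = -v/3
b(m, X) = 1/(2*m) (b(m, X) = 1/(m + m) = 1/(2*m))
((44 - b((-2 + g(1, -5)) + L(5, 2), 2)) + 76)**2 = ((44 - 1/(2*((-2 + 1*(-5)) - 1/3*5))) + 76)**2 = ((44 - 1/(2*((-2 - 5) - 5/3))) + 76)**2 = ((44 - 1/(2*(-7 - 5/3))) + 76)**2 = ((44 - 1/(2*(-26/3))) + 76)**2 = ((44 - (-3)/(2*26)) + 76)**2 = ((44 - 1*(-3/52)) + 76)**2 = ((44 + 3/52) + 76)**2 = (2291/52 + 76)**2 = (6243/52)**2 = 38975049/2704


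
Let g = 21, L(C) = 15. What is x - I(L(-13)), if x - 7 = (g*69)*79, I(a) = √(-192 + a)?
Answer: 114478 - I*√177 ≈ 1.1448e+5 - 13.304*I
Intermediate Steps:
x = 114478 (x = 7 + (21*69)*79 = 7 + 1449*79 = 7 + 114471 = 114478)
x - I(L(-13)) = 114478 - √(-192 + 15) = 114478 - √(-177) = 114478 - I*√177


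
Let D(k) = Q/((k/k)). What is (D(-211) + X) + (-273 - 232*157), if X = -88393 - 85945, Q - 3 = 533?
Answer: -210499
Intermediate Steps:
Q = 536 (Q = 3 + 533 = 536)
X = -174338
D(k) = 536 (D(k) = 536/((k/k)) = 536/1 = 536*1 = 536)
(D(-211) + X) + (-273 - 232*157) = (536 - 174338) + (-273 - 232*157) = -173802 + (-273 - 36424) = -173802 - 36697 = -210499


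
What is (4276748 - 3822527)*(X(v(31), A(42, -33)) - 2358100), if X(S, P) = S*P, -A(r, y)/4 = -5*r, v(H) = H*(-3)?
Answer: -1106582284620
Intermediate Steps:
v(H) = -3*H
A(r, y) = 20*r (A(r, y) = -(-20)*r = 20*r)
X(S, P) = P*S
(4276748 - 3822527)*(X(v(31), A(42, -33)) - 2358100) = (4276748 - 3822527)*((20*42)*(-3*31) - 2358100) = 454221*(840*(-93) - 2358100) = 454221*(-78120 - 2358100) = 454221*(-2436220) = -1106582284620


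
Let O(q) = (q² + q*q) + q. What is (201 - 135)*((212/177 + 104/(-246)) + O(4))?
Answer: 5871272/2419 ≈ 2427.1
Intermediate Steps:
O(q) = q + 2*q² (O(q) = (q² + q²) + q = 2*q² + q = q + 2*q²)
(201 - 135)*((212/177 + 104/(-246)) + O(4)) = (201 - 135)*((212/177 + 104/(-246)) + 4*(1 + 2*4)) = 66*((212*(1/177) + 104*(-1/246)) + 4*(1 + 8)) = 66*((212/177 - 52/123) + 4*9) = 66*(5624/7257 + 36) = 66*(266876/7257) = 5871272/2419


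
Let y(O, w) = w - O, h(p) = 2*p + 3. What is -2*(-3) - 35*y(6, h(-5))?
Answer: 461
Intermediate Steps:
h(p) = 3 + 2*p
-2*(-3) - 35*y(6, h(-5)) = -2*(-3) - 35*((3 + 2*(-5)) - 1*6) = 6 - 35*((3 - 10) - 6) = 6 - 35*(-7 - 6) = 6 - 35*(-13) = 6 + 455 = 461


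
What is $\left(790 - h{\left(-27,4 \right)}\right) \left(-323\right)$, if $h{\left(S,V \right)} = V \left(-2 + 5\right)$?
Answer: $-251294$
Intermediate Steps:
$h{\left(S,V \right)} = 3 V$ ($h{\left(S,V \right)} = V 3 = 3 V$)
$\left(790 - h{\left(-27,4 \right)}\right) \left(-323\right) = \left(790 - 3 \cdot 4\right) \left(-323\right) = \left(790 - 12\right) \left(-323\right) = 778 \left(-323\right) = -251294$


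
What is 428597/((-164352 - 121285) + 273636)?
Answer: -428597/12001 ≈ -35.713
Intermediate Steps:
428597/((-164352 - 121285) + 273636) = 428597/(-285637 + 273636) = 428597/(-12001) = 428597*(-1/12001) = -428597/12001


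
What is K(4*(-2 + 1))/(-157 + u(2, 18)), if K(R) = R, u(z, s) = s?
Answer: 4/139 ≈ 0.028777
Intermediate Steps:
K(4*(-2 + 1))/(-157 + u(2, 18)) = (4*(-2 + 1))/(-157 + 18) = (4*(-1))/(-139) = -1/139*(-4) = 4/139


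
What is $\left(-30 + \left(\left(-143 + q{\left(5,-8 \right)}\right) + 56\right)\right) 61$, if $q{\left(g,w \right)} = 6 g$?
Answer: $-5307$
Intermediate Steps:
$\left(-30 + \left(\left(-143 + q{\left(5,-8 \right)}\right) + 56\right)\right) 61 = \left(-30 + \left(\left(-143 + 6 \cdot 5\right) + 56\right)\right) 61 = \left(-30 + \left(\left(-143 + 30\right) + 56\right)\right) 61 = \left(-30 + \left(-113 + 56\right)\right) 61 = \left(-30 - 57\right) 61 = \left(-87\right) 61 = -5307$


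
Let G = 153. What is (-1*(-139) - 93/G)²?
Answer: 49815364/2601 ≈ 19152.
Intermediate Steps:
(-1*(-139) - 93/G)² = (-1*(-139) - 93/153)² = (139 - 93*1/153)² = (139 - 31/51)² = (7058/51)² = 49815364/2601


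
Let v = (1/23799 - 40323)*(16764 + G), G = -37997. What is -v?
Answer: -20376186364708/23799 ≈ -8.5618e+8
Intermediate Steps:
v = 20376186364708/23799 (v = (1/23799 - 40323)*(16764 - 37997) = (1/23799 - 40323)*(-21233) = -959647076/23799*(-21233) = 20376186364708/23799 ≈ 8.5618e+8)
-v = -1*20376186364708/23799 = -20376186364708/23799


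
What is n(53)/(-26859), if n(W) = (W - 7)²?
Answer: -2116/26859 ≈ -0.078782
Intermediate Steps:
n(W) = (-7 + W)²
n(53)/(-26859) = (-7 + 53)²/(-26859) = 46²*(-1/26859) = 2116*(-1/26859) = -2116/26859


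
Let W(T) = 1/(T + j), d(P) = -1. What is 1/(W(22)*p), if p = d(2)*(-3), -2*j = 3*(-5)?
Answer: 59/6 ≈ 9.8333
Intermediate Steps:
j = 15/2 (j = -3*(-5)/2 = -½*(-15) = 15/2 ≈ 7.5000)
W(T) = 1/(15/2 + T) (W(T) = 1/(T + 15/2) = 1/(15/2 + T))
p = 3 (p = -1*(-3) = 3)
1/(W(22)*p) = 1/((2/(15 + 2*22))*3) = 1/((2/(15 + 44))*3) = 1/((2/59)*3) = 1/(6/59) = 59/6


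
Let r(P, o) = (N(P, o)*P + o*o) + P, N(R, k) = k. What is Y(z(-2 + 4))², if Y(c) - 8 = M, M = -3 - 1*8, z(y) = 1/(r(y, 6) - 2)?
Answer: 9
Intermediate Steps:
r(P, o) = P + o² + P*o (r(P, o) = (o*P + o*o) + P = (P*o + o²) + P = (o² + P*o) + P = P + o² + P*o)
z(y) = 1/(34 + 7*y) (z(y) = 1/((y + 6² + y*6) - 2) = 1/((y + 36 + 6*y) - 2) = 1/((36 + 7*y) - 2) = 1/(34 + 7*y))
M = -11 (M = -3 - 8 = -11)
Y(c) = -3 (Y(c) = 8 - 11 = -3)
Y(z(-2 + 4))² = (-3)² = 9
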